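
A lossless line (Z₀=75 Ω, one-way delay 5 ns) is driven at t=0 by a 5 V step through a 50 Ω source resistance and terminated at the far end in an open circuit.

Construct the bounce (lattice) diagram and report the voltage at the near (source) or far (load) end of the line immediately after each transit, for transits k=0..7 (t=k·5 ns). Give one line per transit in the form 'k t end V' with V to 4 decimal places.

0 0 source 3.0000
1 5 load 6.0000
2 10 source 5.4000
3 15 load 4.8000
4 20 source 4.9200
5 25 load 5.0400
6 30 source 5.0160
7 35 load 4.9920

Γ_L=1.000000, Γ_S=-0.200000; launch V₁=5·75/125=3.000000
k=0 src: V=3.0000
k=1 load: inc=3.000000, refl=3.000000·1.000000=3.0000; V=0.000000+3.000000+3.000000=6.0000
k=2 src: inc=3.000000, refl=3.000000·-0.200000=-0.6000; V=3.000000+3.000000+-0.600000=5.4000
k=3 load: inc=-0.600000, refl=-0.600000·1.000000=-0.6000; V=6.000000+-0.600000+-0.600000=4.8000
k=4 src: inc=-0.600000, refl=-0.600000·-0.200000=0.1200; V=5.400000+-0.600000+0.120000=4.9200
k=5 load: inc=0.120000, refl=0.120000·1.000000=0.1200; V=4.800000+0.120000+0.120000=5.0400
k=6 src: inc=0.120000, refl=0.120000·-0.200000=-0.0240; V=4.920000+0.120000+-0.024000=5.0160
k=7 load: inc=-0.024000, refl=-0.024000·1.000000=-0.0240; V=5.040000+-0.024000+-0.024000=4.9920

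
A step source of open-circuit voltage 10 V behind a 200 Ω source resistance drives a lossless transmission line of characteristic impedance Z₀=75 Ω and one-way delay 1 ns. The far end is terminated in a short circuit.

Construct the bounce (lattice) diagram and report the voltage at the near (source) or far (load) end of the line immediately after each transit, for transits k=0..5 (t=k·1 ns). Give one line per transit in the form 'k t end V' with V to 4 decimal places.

Γ_L=-1.000000, Γ_S=0.454545; launch V₁=10·75/275=2.727273
k=0 src: V=2.7273
k=1 load: inc=2.727273, refl=2.727273·-1.000000=-2.7273; V=0.000000+2.727273+-2.727273=0.0000
k=2 src: inc=-2.727273, refl=-2.727273·0.454545=-1.2397; V=2.727273+-2.727273+-1.239669=-1.2397
k=3 load: inc=-1.239669, refl=-1.239669·-1.000000=1.2397; V=0.000000+-1.239669+1.239669=0.0000
k=4 src: inc=1.239669, refl=1.239669·0.454545=0.5635; V=-1.239669+1.239669+0.563486=0.5635
k=5 load: inc=0.563486, refl=0.563486·-1.000000=-0.5635; V=0.000000+0.563486+-0.563486=0.0000

0 0 source 2.7273
1 1 load 0.0000
2 2 source -1.2397
3 3 load 0.0000
4 4 source 0.5635
5 5 load 0.0000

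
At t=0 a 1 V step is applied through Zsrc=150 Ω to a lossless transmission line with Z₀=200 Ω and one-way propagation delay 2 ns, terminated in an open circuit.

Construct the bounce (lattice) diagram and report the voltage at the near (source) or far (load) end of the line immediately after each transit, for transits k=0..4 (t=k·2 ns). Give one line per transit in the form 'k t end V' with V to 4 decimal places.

Γ_L=1.000000, Γ_S=-0.142857; launch V₁=1·200/350=0.571429
k=0 src: V=0.5714
k=1 load: inc=0.571429, refl=0.571429·1.000000=0.5714; V=0.000000+0.571429+0.571429=1.1429
k=2 src: inc=0.571429, refl=0.571429·-0.142857=-0.0816; V=0.571429+0.571429+-0.081633=1.0612
k=3 load: inc=-0.081633, refl=-0.081633·1.000000=-0.0816; V=1.142857+-0.081633+-0.081633=0.9796
k=4 src: inc=-0.081633, refl=-0.081633·-0.142857=0.0117; V=1.061224+-0.081633+0.011662=0.9913

0 0 source 0.5714
1 2 load 1.1429
2 4 source 1.0612
3 6 load 0.9796
4 8 source 0.9913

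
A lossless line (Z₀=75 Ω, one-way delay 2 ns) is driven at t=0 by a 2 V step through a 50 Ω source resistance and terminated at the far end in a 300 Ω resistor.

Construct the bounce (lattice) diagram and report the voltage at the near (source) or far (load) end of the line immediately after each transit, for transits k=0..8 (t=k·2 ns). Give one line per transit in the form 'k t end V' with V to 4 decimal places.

Γ_L=0.600000, Γ_S=-0.200000; launch V₁=2·75/125=1.200000
k=0 src: V=1.2000
k=1 load: inc=1.200000, refl=1.200000·0.600000=0.7200; V=0.000000+1.200000+0.720000=1.9200
k=2 src: inc=0.720000, refl=0.720000·-0.200000=-0.1440; V=1.200000+0.720000+-0.144000=1.7760
k=3 load: inc=-0.144000, refl=-0.144000·0.600000=-0.0864; V=1.920000+-0.144000+-0.086400=1.6896
k=4 src: inc=-0.086400, refl=-0.086400·-0.200000=0.0173; V=1.776000+-0.086400+0.017280=1.7069
k=5 load: inc=0.017280, refl=0.017280·0.600000=0.0104; V=1.689600+0.017280+0.010368=1.7172
k=6 src: inc=0.010368, refl=0.010368·-0.200000=-0.0021; V=1.706880+0.010368+-0.002074=1.7152
k=7 load: inc=-0.002074, refl=-0.002074·0.600000=-0.0012; V=1.717248+-0.002074+-0.001244=1.7139
k=8 src: inc=-0.001244, refl=-0.001244·-0.200000=0.0002; V=1.715174+-0.001244+0.000249=1.7142

0 0 source 1.2000
1 2 load 1.9200
2 4 source 1.7760
3 6 load 1.6896
4 8 source 1.7069
5 10 load 1.7172
6 12 source 1.7152
7 14 load 1.7139
8 16 source 1.7142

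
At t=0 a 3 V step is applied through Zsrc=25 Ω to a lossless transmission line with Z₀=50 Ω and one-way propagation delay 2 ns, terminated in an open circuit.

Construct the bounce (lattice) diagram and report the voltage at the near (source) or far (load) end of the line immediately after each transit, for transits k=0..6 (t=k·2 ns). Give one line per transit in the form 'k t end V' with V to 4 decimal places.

Γ_L=1.000000, Γ_S=-0.333333; launch V₁=3·50/75=2.000000
k=0 src: V=2.0000
k=1 load: inc=2.000000, refl=2.000000·1.000000=2.0000; V=0.000000+2.000000+2.000000=4.0000
k=2 src: inc=2.000000, refl=2.000000·-0.333333=-0.6667; V=2.000000+2.000000+-0.666667=3.3333
k=3 load: inc=-0.666667, refl=-0.666667·1.000000=-0.6667; V=4.000000+-0.666667+-0.666667=2.6667
k=4 src: inc=-0.666667, refl=-0.666667·-0.333333=0.2222; V=3.333333+-0.666667+0.222222=2.8889
k=5 load: inc=0.222222, refl=0.222222·1.000000=0.2222; V=2.666667+0.222222+0.222222=3.1111
k=6 src: inc=0.222222, refl=0.222222·-0.333333=-0.0741; V=2.888889+0.222222+-0.074074=3.0370

0 0 source 2.0000
1 2 load 4.0000
2 4 source 3.3333
3 6 load 2.6667
4 8 source 2.8889
5 10 load 3.1111
6 12 source 3.0370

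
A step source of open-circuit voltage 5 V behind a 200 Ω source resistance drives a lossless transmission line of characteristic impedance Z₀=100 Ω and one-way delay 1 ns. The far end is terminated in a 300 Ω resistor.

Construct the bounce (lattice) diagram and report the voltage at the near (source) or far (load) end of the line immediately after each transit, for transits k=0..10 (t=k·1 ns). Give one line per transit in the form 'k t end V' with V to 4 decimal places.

0 0 source 1.6667
1 1 load 2.5000
2 2 source 2.7778
3 3 load 2.9167
4 4 source 2.9630
5 5 load 2.9861
6 6 source 2.9938
7 7 load 2.9977
8 8 source 2.9990
9 9 load 2.9996
10 10 source 2.9998

Γ_L=0.500000, Γ_S=0.333333; launch V₁=5·100/300=1.666667
k=0 src: V=1.6667
k=1 load: inc=1.666667, refl=1.666667·0.500000=0.8333; V=0.000000+1.666667+0.833333=2.5000
k=2 src: inc=0.833333, refl=0.833333·0.333333=0.2778; V=1.666667+0.833333+0.277778=2.7778
k=3 load: inc=0.277778, refl=0.277778·0.500000=0.1389; V=2.500000+0.277778+0.138889=2.9167
k=4 src: inc=0.138889, refl=0.138889·0.333333=0.0463; V=2.777778+0.138889+0.046296=2.9630
k=5 load: inc=0.046296, refl=0.046296·0.500000=0.0231; V=2.916667+0.046296+0.023148=2.9861
k=6 src: inc=0.023148, refl=0.023148·0.333333=0.0077; V=2.962963+0.023148+0.007716=2.9938
k=7 load: inc=0.007716, refl=0.007716·0.500000=0.0039; V=2.986111+0.007716+0.003858=2.9977
k=8 src: inc=0.003858, refl=0.003858·0.333333=0.0013; V=2.993827+0.003858+0.001286=2.9990
k=9 load: inc=0.001286, refl=0.001286·0.500000=0.0006; V=2.997685+0.001286+0.000643=2.9996
k=10 src: inc=0.000643, refl=0.000643·0.333333=0.0002; V=2.998971+0.000643+0.000214=2.9998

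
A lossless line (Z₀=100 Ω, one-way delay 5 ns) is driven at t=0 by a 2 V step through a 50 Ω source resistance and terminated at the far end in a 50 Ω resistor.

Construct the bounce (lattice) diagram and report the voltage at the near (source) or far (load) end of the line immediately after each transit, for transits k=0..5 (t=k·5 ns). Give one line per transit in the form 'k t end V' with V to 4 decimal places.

0 0 source 1.3333
1 5 load 0.8889
2 10 source 1.0370
3 15 load 0.9877
4 20 source 1.0041
5 25 load 0.9986

Γ_L=-0.333333, Γ_S=-0.333333; launch V₁=2·100/150=1.333333
k=0 src: V=1.3333
k=1 load: inc=1.333333, refl=1.333333·-0.333333=-0.4444; V=0.000000+1.333333+-0.444444=0.8889
k=2 src: inc=-0.444444, refl=-0.444444·-0.333333=0.1481; V=1.333333+-0.444444+0.148148=1.0370
k=3 load: inc=0.148148, refl=0.148148·-0.333333=-0.0494; V=0.888889+0.148148+-0.049383=0.9877
k=4 src: inc=-0.049383, refl=-0.049383·-0.333333=0.0165; V=1.037037+-0.049383+0.016461=1.0041
k=5 load: inc=0.016461, refl=0.016461·-0.333333=-0.0055; V=0.987654+0.016461+-0.005487=0.9986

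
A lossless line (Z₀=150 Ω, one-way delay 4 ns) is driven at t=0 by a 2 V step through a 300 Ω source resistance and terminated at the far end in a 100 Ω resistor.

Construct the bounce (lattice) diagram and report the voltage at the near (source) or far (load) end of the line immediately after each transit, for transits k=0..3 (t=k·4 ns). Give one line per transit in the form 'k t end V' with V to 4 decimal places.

0 0 source 0.6667
1 4 load 0.5333
2 8 source 0.4889
3 12 load 0.4978

Γ_L=-0.200000, Γ_S=0.333333; launch V₁=2·150/450=0.666667
k=0 src: V=0.6667
k=1 load: inc=0.666667, refl=0.666667·-0.200000=-0.1333; V=0.000000+0.666667+-0.133333=0.5333
k=2 src: inc=-0.133333, refl=-0.133333·0.333333=-0.0444; V=0.666667+-0.133333+-0.044444=0.4889
k=3 load: inc=-0.044444, refl=-0.044444·-0.200000=0.0089; V=0.533333+-0.044444+0.008889=0.4978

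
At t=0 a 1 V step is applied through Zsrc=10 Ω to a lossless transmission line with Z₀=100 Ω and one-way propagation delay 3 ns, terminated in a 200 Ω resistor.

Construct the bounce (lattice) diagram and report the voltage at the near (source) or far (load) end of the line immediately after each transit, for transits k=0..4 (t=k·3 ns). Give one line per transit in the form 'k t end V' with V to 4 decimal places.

0 0 source 0.9091
1 3 load 1.2121
2 6 source 0.9642
3 9 load 0.8815
4 12 source 0.9492

Γ_L=0.333333, Γ_S=-0.818182; launch V₁=1·100/110=0.909091
k=0 src: V=0.9091
k=1 load: inc=0.909091, refl=0.909091·0.333333=0.3030; V=0.000000+0.909091+0.303030=1.2121
k=2 src: inc=0.303030, refl=0.303030·-0.818182=-0.2479; V=0.909091+0.303030+-0.247934=0.9642
k=3 load: inc=-0.247934, refl=-0.247934·0.333333=-0.0826; V=1.212121+-0.247934+-0.082645=0.8815
k=4 src: inc=-0.082645, refl=-0.082645·-0.818182=0.0676; V=0.964187+-0.082645+0.067618=0.9492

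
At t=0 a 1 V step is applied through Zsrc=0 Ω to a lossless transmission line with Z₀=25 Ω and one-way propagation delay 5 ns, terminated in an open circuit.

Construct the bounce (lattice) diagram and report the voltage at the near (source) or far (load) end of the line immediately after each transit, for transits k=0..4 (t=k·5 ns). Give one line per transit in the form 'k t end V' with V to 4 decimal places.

Γ_L=1.000000, Γ_S=-1.000000; launch V₁=1·25/25=1.000000
k=0 src: V=1.0000
k=1 load: inc=1.000000, refl=1.000000·1.000000=1.0000; V=0.000000+1.000000+1.000000=2.0000
k=2 src: inc=1.000000, refl=1.000000·-1.000000=-1.0000; V=1.000000+1.000000+-1.000000=1.0000
k=3 load: inc=-1.000000, refl=-1.000000·1.000000=-1.0000; V=2.000000+-1.000000+-1.000000=0.0000
k=4 src: inc=-1.000000, refl=-1.000000·-1.000000=1.0000; V=1.000000+-1.000000+1.000000=1.0000

0 0 source 1.0000
1 5 load 2.0000
2 10 source 1.0000
3 15 load 0.0000
4 20 source 1.0000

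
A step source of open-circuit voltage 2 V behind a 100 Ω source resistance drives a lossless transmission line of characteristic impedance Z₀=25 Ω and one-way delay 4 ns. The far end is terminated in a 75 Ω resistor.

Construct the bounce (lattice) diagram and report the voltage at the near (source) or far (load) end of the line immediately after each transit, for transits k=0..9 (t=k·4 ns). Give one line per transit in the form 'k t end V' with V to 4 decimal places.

0 0 source 0.4000
1 4 load 0.6000
2 8 source 0.7200
3 12 load 0.7800
4 16 source 0.8160
5 20 load 0.8340
6 24 source 0.8448
7 28 load 0.8502
8 32 source 0.8534
9 36 load 0.8551

Γ_L=0.500000, Γ_S=0.600000; launch V₁=2·25/125=0.400000
k=0 src: V=0.4000
k=1 load: inc=0.400000, refl=0.400000·0.500000=0.2000; V=0.000000+0.400000+0.200000=0.6000
k=2 src: inc=0.200000, refl=0.200000·0.600000=0.1200; V=0.400000+0.200000+0.120000=0.7200
k=3 load: inc=0.120000, refl=0.120000·0.500000=0.0600; V=0.600000+0.120000+0.060000=0.7800
k=4 src: inc=0.060000, refl=0.060000·0.600000=0.0360; V=0.720000+0.060000+0.036000=0.8160
k=5 load: inc=0.036000, refl=0.036000·0.500000=0.0180; V=0.780000+0.036000+0.018000=0.8340
k=6 src: inc=0.018000, refl=0.018000·0.600000=0.0108; V=0.816000+0.018000+0.010800=0.8448
k=7 load: inc=0.010800, refl=0.010800·0.500000=0.0054; V=0.834000+0.010800+0.005400=0.8502
k=8 src: inc=0.005400, refl=0.005400·0.600000=0.0032; V=0.844800+0.005400+0.003240=0.8534
k=9 load: inc=0.003240, refl=0.003240·0.500000=0.0016; V=0.850200+0.003240+0.001620=0.8551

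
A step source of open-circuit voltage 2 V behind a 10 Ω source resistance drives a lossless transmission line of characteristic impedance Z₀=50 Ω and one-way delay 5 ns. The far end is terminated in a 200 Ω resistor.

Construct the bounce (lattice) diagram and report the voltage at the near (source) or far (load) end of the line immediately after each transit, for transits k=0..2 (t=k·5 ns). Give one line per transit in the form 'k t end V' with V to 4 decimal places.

0 0 source 1.6667
1 5 load 2.6667
2 10 source 2.0000

Γ_L=0.600000, Γ_S=-0.666667; launch V₁=2·50/60=1.666667
k=0 src: V=1.6667
k=1 load: inc=1.666667, refl=1.666667·0.600000=1.0000; V=0.000000+1.666667+1.000000=2.6667
k=2 src: inc=1.000000, refl=1.000000·-0.666667=-0.6667; V=1.666667+1.000000+-0.666667=2.0000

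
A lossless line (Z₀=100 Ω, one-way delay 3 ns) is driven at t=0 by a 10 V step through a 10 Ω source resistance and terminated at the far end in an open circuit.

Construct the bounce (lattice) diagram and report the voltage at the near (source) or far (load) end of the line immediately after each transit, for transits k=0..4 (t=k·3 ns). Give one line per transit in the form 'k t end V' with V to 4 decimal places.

Γ_L=1.000000, Γ_S=-0.818182; launch V₁=10·100/110=9.090909
k=0 src: V=9.0909
k=1 load: inc=9.090909, refl=9.090909·1.000000=9.0909; V=0.000000+9.090909+9.090909=18.1818
k=2 src: inc=9.090909, refl=9.090909·-0.818182=-7.4380; V=9.090909+9.090909+-7.438017=10.7438
k=3 load: inc=-7.438017, refl=-7.438017·1.000000=-7.4380; V=18.181818+-7.438017+-7.438017=3.3058
k=4 src: inc=-7.438017, refl=-7.438017·-0.818182=6.0856; V=10.743802+-7.438017+6.085650=9.3914

0 0 source 9.0909
1 3 load 18.1818
2 6 source 10.7438
3 9 load 3.3058
4 12 source 9.3914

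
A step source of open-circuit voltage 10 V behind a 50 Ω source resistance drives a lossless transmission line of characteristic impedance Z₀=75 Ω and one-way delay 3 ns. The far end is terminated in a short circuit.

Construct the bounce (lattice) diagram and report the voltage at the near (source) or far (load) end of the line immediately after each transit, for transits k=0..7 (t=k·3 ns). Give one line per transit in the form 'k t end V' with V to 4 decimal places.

Γ_L=-1.000000, Γ_S=-0.200000; launch V₁=10·75/125=6.000000
k=0 src: V=6.0000
k=1 load: inc=6.000000, refl=6.000000·-1.000000=-6.0000; V=0.000000+6.000000+-6.000000=0.0000
k=2 src: inc=-6.000000, refl=-6.000000·-0.200000=1.2000; V=6.000000+-6.000000+1.200000=1.2000
k=3 load: inc=1.200000, refl=1.200000·-1.000000=-1.2000; V=0.000000+1.200000+-1.200000=0.0000
k=4 src: inc=-1.200000, refl=-1.200000·-0.200000=0.2400; V=1.200000+-1.200000+0.240000=0.2400
k=5 load: inc=0.240000, refl=0.240000·-1.000000=-0.2400; V=0.000000+0.240000+-0.240000=0.0000
k=6 src: inc=-0.240000, refl=-0.240000·-0.200000=0.0480; V=0.240000+-0.240000+0.048000=0.0480
k=7 load: inc=0.048000, refl=0.048000·-1.000000=-0.0480; V=0.000000+0.048000+-0.048000=0.0000

0 0 source 6.0000
1 3 load 0.0000
2 6 source 1.2000
3 9 load 0.0000
4 12 source 0.2400
5 15 load 0.0000
6 18 source 0.0480
7 21 load 0.0000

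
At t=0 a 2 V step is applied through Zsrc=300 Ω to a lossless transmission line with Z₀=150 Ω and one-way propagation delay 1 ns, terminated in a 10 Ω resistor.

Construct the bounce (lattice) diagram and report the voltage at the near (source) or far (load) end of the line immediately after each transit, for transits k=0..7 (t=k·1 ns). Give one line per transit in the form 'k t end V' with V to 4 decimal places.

Γ_L=-0.875000, Γ_S=0.333333; launch V₁=2·150/450=0.666667
k=0 src: V=0.6667
k=1 load: inc=0.666667, refl=0.666667·-0.875000=-0.5833; V=0.000000+0.666667+-0.583333=0.0833
k=2 src: inc=-0.583333, refl=-0.583333·0.333333=-0.1944; V=0.666667+-0.583333+-0.194444=-0.1111
k=3 load: inc=-0.194444, refl=-0.194444·-0.875000=0.1701; V=0.083333+-0.194444+0.170139=0.0590
k=4 src: inc=0.170139, refl=0.170139·0.333333=0.0567; V=-0.111111+0.170139+0.056713=0.1157
k=5 load: inc=0.056713, refl=0.056713·-0.875000=-0.0496; V=0.059028+0.056713+-0.049624=0.0661
k=6 src: inc=-0.049624, refl=-0.049624·0.333333=-0.0165; V=0.115741+-0.049624+-0.016541=0.0496
k=7 load: inc=-0.016541, refl=-0.016541·-0.875000=0.0145; V=0.066117+-0.016541+0.014474=0.0640

0 0 source 0.6667
1 1 load 0.0833
2 2 source -0.1111
3 3 load 0.0590
4 4 source 0.1157
5 5 load 0.0661
6 6 source 0.0496
7 7 load 0.0640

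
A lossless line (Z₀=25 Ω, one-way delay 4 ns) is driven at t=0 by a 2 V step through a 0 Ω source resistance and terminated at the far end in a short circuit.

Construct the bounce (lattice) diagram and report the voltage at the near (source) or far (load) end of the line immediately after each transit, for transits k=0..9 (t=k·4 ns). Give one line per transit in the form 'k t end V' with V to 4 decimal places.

Γ_L=-1.000000, Γ_S=-1.000000; launch V₁=2·25/25=2.000000
k=0 src: V=2.0000
k=1 load: inc=2.000000, refl=2.000000·-1.000000=-2.0000; V=0.000000+2.000000+-2.000000=0.0000
k=2 src: inc=-2.000000, refl=-2.000000·-1.000000=2.0000; V=2.000000+-2.000000+2.000000=2.0000
k=3 load: inc=2.000000, refl=2.000000·-1.000000=-2.0000; V=0.000000+2.000000+-2.000000=0.0000
k=4 src: inc=-2.000000, refl=-2.000000·-1.000000=2.0000; V=2.000000+-2.000000+2.000000=2.0000
k=5 load: inc=2.000000, refl=2.000000·-1.000000=-2.0000; V=0.000000+2.000000+-2.000000=0.0000
k=6 src: inc=-2.000000, refl=-2.000000·-1.000000=2.0000; V=2.000000+-2.000000+2.000000=2.0000
k=7 load: inc=2.000000, refl=2.000000·-1.000000=-2.0000; V=0.000000+2.000000+-2.000000=0.0000
k=8 src: inc=-2.000000, refl=-2.000000·-1.000000=2.0000; V=2.000000+-2.000000+2.000000=2.0000
k=9 load: inc=2.000000, refl=2.000000·-1.000000=-2.0000; V=0.000000+2.000000+-2.000000=0.0000

0 0 source 2.0000
1 4 load 0.0000
2 8 source 2.0000
3 12 load 0.0000
4 16 source 2.0000
5 20 load 0.0000
6 24 source 2.0000
7 28 load 0.0000
8 32 source 2.0000
9 36 load 0.0000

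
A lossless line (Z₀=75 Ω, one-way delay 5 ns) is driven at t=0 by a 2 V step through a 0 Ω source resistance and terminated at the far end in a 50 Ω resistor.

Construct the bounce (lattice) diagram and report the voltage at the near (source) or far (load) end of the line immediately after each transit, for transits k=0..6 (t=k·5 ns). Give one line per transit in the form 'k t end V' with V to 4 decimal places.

Γ_L=-0.200000, Γ_S=-1.000000; launch V₁=2·75/75=2.000000
k=0 src: V=2.0000
k=1 load: inc=2.000000, refl=2.000000·-0.200000=-0.4000; V=0.000000+2.000000+-0.400000=1.6000
k=2 src: inc=-0.400000, refl=-0.400000·-1.000000=0.4000; V=2.000000+-0.400000+0.400000=2.0000
k=3 load: inc=0.400000, refl=0.400000·-0.200000=-0.0800; V=1.600000+0.400000+-0.080000=1.9200
k=4 src: inc=-0.080000, refl=-0.080000·-1.000000=0.0800; V=2.000000+-0.080000+0.080000=2.0000
k=5 load: inc=0.080000, refl=0.080000·-0.200000=-0.0160; V=1.920000+0.080000+-0.016000=1.9840
k=6 src: inc=-0.016000, refl=-0.016000·-1.000000=0.0160; V=2.000000+-0.016000+0.016000=2.0000

0 0 source 2.0000
1 5 load 1.6000
2 10 source 2.0000
3 15 load 1.9200
4 20 source 2.0000
5 25 load 1.9840
6 30 source 2.0000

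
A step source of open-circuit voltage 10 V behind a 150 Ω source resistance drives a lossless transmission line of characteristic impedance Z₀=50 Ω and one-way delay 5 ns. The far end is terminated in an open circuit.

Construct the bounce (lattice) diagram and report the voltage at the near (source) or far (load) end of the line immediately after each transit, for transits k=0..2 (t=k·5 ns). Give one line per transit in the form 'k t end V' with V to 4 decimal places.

0 0 source 2.5000
1 5 load 5.0000
2 10 source 6.2500

Γ_L=1.000000, Γ_S=0.500000; launch V₁=10·50/200=2.500000
k=0 src: V=2.5000
k=1 load: inc=2.500000, refl=2.500000·1.000000=2.5000; V=0.000000+2.500000+2.500000=5.0000
k=2 src: inc=2.500000, refl=2.500000·0.500000=1.2500; V=2.500000+2.500000+1.250000=6.2500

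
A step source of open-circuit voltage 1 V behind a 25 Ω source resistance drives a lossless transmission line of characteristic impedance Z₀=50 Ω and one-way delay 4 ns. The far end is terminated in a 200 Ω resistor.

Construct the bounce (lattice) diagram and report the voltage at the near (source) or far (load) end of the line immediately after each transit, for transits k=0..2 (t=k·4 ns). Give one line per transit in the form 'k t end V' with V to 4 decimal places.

0 0 source 0.6667
1 4 load 1.0667
2 8 source 0.9333

Γ_L=0.600000, Γ_S=-0.333333; launch V₁=1·50/75=0.666667
k=0 src: V=0.6667
k=1 load: inc=0.666667, refl=0.666667·0.600000=0.4000; V=0.000000+0.666667+0.400000=1.0667
k=2 src: inc=0.400000, refl=0.400000·-0.333333=-0.1333; V=0.666667+0.400000+-0.133333=0.9333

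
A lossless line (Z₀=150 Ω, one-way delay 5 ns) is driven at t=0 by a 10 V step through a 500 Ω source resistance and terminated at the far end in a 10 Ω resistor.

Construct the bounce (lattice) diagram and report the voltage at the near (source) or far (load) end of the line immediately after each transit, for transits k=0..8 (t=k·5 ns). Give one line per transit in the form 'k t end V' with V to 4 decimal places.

Γ_L=-0.875000, Γ_S=0.538462; launch V₁=10·150/650=2.307692
k=0 src: V=2.3077
k=1 load: inc=2.307692, refl=2.307692·-0.875000=-2.0192; V=0.000000+2.307692+-2.019231=0.2885
k=2 src: inc=-2.019231, refl=-2.019231·0.538462=-1.0873; V=2.307692+-2.019231+-1.087278=-0.7988
k=3 load: inc=-1.087278, refl=-1.087278·-0.875000=0.9514; V=0.288462+-1.087278+0.951368=0.1526
k=4 src: inc=0.951368, refl=0.951368·0.538462=0.5123; V=-0.798817+0.951368+0.512275=0.6648
k=5 load: inc=0.512275, refl=0.512275·-0.875000=-0.4482; V=0.152552+0.512275+-0.448241=0.2166
k=6 src: inc=-0.448241, refl=-0.448241·0.538462=-0.2414; V=0.664827+-0.448241+-0.241360=-0.0248
k=7 load: inc=-0.241360, refl=-0.241360·-0.875000=0.2112; V=0.216586+-0.241360+0.211190=0.1864
k=8 src: inc=0.211190, refl=0.211190·0.538462=0.1137; V=-0.024774+0.211190+0.113718=0.3001

0 0 source 2.3077
1 5 load 0.2885
2 10 source -0.7988
3 15 load 0.1526
4 20 source 0.6648
5 25 load 0.2166
6 30 source -0.0248
7 35 load 0.1864
8 40 source 0.3001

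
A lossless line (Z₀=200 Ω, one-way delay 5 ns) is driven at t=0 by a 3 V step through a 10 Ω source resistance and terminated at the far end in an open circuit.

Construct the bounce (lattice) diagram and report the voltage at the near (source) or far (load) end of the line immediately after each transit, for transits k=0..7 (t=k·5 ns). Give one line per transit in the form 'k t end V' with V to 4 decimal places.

Γ_L=1.000000, Γ_S=-0.904762; launch V₁=3·200/210=2.857143
k=0 src: V=2.8571
k=1 load: inc=2.857143, refl=2.857143·1.000000=2.8571; V=0.000000+2.857143+2.857143=5.7143
k=2 src: inc=2.857143, refl=2.857143·-0.904762=-2.5850; V=2.857143+2.857143+-2.585034=3.1293
k=3 load: inc=-2.585034, refl=-2.585034·1.000000=-2.5850; V=5.714286+-2.585034+-2.585034=0.5442
k=4 src: inc=-2.585034, refl=-2.585034·-0.904762=2.3388; V=3.129252+-2.585034+2.338840=2.8831
k=5 load: inc=2.338840, refl=2.338840·1.000000=2.3388; V=0.544218+2.338840+2.338840=5.2219
k=6 src: inc=2.338840, refl=2.338840·-0.904762=-2.1161; V=2.883058+2.338840+-2.116094=3.1058
k=7 load: inc=-2.116094, refl=-2.116094·1.000000=-2.1161; V=5.221898+-2.116094+-2.116094=0.9897

0 0 source 2.8571
1 5 load 5.7143
2 10 source 3.1293
3 15 load 0.5442
4 20 source 2.8831
5 25 load 5.2219
6 30 source 3.1058
7 35 load 0.9897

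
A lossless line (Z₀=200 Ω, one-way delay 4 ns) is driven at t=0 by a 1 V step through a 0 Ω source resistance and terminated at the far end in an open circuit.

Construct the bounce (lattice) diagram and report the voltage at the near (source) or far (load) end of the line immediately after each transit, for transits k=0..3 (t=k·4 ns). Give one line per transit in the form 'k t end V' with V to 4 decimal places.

0 0 source 1.0000
1 4 load 2.0000
2 8 source 1.0000
3 12 load 0.0000

Γ_L=1.000000, Γ_S=-1.000000; launch V₁=1·200/200=1.000000
k=0 src: V=1.0000
k=1 load: inc=1.000000, refl=1.000000·1.000000=1.0000; V=0.000000+1.000000+1.000000=2.0000
k=2 src: inc=1.000000, refl=1.000000·-1.000000=-1.0000; V=1.000000+1.000000+-1.000000=1.0000
k=3 load: inc=-1.000000, refl=-1.000000·1.000000=-1.0000; V=2.000000+-1.000000+-1.000000=0.0000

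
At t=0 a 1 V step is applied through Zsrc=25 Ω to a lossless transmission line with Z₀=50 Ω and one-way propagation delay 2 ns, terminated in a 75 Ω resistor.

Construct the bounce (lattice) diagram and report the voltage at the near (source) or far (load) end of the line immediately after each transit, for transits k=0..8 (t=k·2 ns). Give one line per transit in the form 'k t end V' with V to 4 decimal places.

0 0 source 0.6667
1 2 load 0.8000
2 4 source 0.7556
3 6 load 0.7467
4 8 source 0.7496
5 10 load 0.7502
6 12 source 0.7500
7 14 load 0.7500
8 16 source 0.7500

Γ_L=0.200000, Γ_S=-0.333333; launch V₁=1·50/75=0.666667
k=0 src: V=0.6667
k=1 load: inc=0.666667, refl=0.666667·0.200000=0.1333; V=0.000000+0.666667+0.133333=0.8000
k=2 src: inc=0.133333, refl=0.133333·-0.333333=-0.0444; V=0.666667+0.133333+-0.044444=0.7556
k=3 load: inc=-0.044444, refl=-0.044444·0.200000=-0.0089; V=0.800000+-0.044444+-0.008889=0.7467
k=4 src: inc=-0.008889, refl=-0.008889·-0.333333=0.0030; V=0.755556+-0.008889+0.002963=0.7496
k=5 load: inc=0.002963, refl=0.002963·0.200000=0.0006; V=0.746667+0.002963+0.000593=0.7502
k=6 src: inc=0.000593, refl=0.000593·-0.333333=-0.0002; V=0.749630+0.000593+-0.000198=0.7500
k=7 load: inc=-0.000198, refl=-0.000198·0.200000=-0.0000; V=0.750222+-0.000198+-0.000040=0.7500
k=8 src: inc=-0.000040, refl=-0.000040·-0.333333=0.0000; V=0.750025+-0.000040+0.000013=0.7500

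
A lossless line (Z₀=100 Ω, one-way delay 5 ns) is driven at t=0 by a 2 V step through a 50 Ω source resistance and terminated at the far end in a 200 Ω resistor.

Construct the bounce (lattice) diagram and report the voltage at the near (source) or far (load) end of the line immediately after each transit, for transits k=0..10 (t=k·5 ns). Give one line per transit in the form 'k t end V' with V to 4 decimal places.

Γ_L=0.333333, Γ_S=-0.333333; launch V₁=2·100/150=1.333333
k=0 src: V=1.3333
k=1 load: inc=1.333333, refl=1.333333·0.333333=0.4444; V=0.000000+1.333333+0.444444=1.7778
k=2 src: inc=0.444444, refl=0.444444·-0.333333=-0.1481; V=1.333333+0.444444+-0.148148=1.6296
k=3 load: inc=-0.148148, refl=-0.148148·0.333333=-0.0494; V=1.777778+-0.148148+-0.049383=1.5802
k=4 src: inc=-0.049383, refl=-0.049383·-0.333333=0.0165; V=1.629630+-0.049383+0.016461=1.5967
k=5 load: inc=0.016461, refl=0.016461·0.333333=0.0055; V=1.580247+0.016461+0.005487=1.6022
k=6 src: inc=0.005487, refl=0.005487·-0.333333=-0.0018; V=1.596708+0.005487+-0.001829=1.6004
k=7 load: inc=-0.001829, refl=-0.001829·0.333333=-0.0006; V=1.602195+-0.001829+-0.000610=1.5998
k=8 src: inc=-0.000610, refl=-0.000610·-0.333333=0.0002; V=1.600366+-0.000610+0.000203=1.6000
k=9 load: inc=0.000203, refl=0.000203·0.333333=0.0001; V=1.599756+0.000203+0.000068=1.6000
k=10 src: inc=0.000068, refl=0.000068·-0.333333=-0.0000; V=1.599959+0.000068+-0.000023=1.6000

0 0 source 1.3333
1 5 load 1.7778
2 10 source 1.6296
3 15 load 1.5802
4 20 source 1.5967
5 25 load 1.6022
6 30 source 1.6004
7 35 load 1.5998
8 40 source 1.6000
9 45 load 1.6000
10 50 source 1.6000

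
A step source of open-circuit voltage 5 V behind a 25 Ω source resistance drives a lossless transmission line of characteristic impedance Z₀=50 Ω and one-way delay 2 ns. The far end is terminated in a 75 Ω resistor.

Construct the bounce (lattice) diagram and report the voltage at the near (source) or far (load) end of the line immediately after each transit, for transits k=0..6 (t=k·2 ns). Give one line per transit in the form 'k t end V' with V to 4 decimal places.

Γ_L=0.200000, Γ_S=-0.333333; launch V₁=5·50/75=3.333333
k=0 src: V=3.3333
k=1 load: inc=3.333333, refl=3.333333·0.200000=0.6667; V=0.000000+3.333333+0.666667=4.0000
k=2 src: inc=0.666667, refl=0.666667·-0.333333=-0.2222; V=3.333333+0.666667+-0.222222=3.7778
k=3 load: inc=-0.222222, refl=-0.222222·0.200000=-0.0444; V=4.000000+-0.222222+-0.044444=3.7333
k=4 src: inc=-0.044444, refl=-0.044444·-0.333333=0.0148; V=3.777778+-0.044444+0.014815=3.7481
k=5 load: inc=0.014815, refl=0.014815·0.200000=0.0030; V=3.733333+0.014815+0.002963=3.7511
k=6 src: inc=0.002963, refl=0.002963·-0.333333=-0.0010; V=3.748148+0.002963+-0.000988=3.7501

0 0 source 3.3333
1 2 load 4.0000
2 4 source 3.7778
3 6 load 3.7333
4 8 source 3.7481
5 10 load 3.7511
6 12 source 3.7501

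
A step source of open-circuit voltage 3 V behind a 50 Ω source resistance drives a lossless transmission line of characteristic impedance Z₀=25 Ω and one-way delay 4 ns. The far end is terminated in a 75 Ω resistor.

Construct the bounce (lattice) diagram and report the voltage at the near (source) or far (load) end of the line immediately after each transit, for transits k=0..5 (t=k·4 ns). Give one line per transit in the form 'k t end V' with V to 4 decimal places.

Γ_L=0.500000, Γ_S=0.333333; launch V₁=3·25/75=1.000000
k=0 src: V=1.0000
k=1 load: inc=1.000000, refl=1.000000·0.500000=0.5000; V=0.000000+1.000000+0.500000=1.5000
k=2 src: inc=0.500000, refl=0.500000·0.333333=0.1667; V=1.000000+0.500000+0.166667=1.6667
k=3 load: inc=0.166667, refl=0.166667·0.500000=0.0833; V=1.500000+0.166667+0.083333=1.7500
k=4 src: inc=0.083333, refl=0.083333·0.333333=0.0278; V=1.666667+0.083333+0.027778=1.7778
k=5 load: inc=0.027778, refl=0.027778·0.500000=0.0139; V=1.750000+0.027778+0.013889=1.7917

0 0 source 1.0000
1 4 load 1.5000
2 8 source 1.6667
3 12 load 1.7500
4 16 source 1.7778
5 20 load 1.7917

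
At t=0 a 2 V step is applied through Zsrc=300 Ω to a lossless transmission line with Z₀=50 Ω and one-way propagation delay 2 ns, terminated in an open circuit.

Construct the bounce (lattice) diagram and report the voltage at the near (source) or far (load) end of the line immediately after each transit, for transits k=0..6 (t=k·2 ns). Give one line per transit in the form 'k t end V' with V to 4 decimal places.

0 0 source 0.2857
1 2 load 0.5714
2 4 source 0.7755
3 6 load 0.9796
4 8 source 1.1254
5 10 load 1.2711
6 12 source 1.3753

Γ_L=1.000000, Γ_S=0.714286; launch V₁=2·50/350=0.285714
k=0 src: V=0.2857
k=1 load: inc=0.285714, refl=0.285714·1.000000=0.2857; V=0.000000+0.285714+0.285714=0.5714
k=2 src: inc=0.285714, refl=0.285714·0.714286=0.2041; V=0.285714+0.285714+0.204082=0.7755
k=3 load: inc=0.204082, refl=0.204082·1.000000=0.2041; V=0.571429+0.204082+0.204082=0.9796
k=4 src: inc=0.204082, refl=0.204082·0.714286=0.1458; V=0.775510+0.204082+0.145773=1.1254
k=5 load: inc=0.145773, refl=0.145773·1.000000=0.1458; V=0.979592+0.145773+0.145773=1.2711
k=6 src: inc=0.145773, refl=0.145773·0.714286=0.1041; V=1.125364+0.145773+0.104123=1.3753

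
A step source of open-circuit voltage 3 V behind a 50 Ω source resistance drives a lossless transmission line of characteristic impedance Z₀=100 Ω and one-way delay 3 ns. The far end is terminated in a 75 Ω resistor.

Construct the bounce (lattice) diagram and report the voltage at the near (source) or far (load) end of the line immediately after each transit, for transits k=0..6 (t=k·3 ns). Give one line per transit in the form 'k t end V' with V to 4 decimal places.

Γ_L=-0.142857, Γ_S=-0.333333; launch V₁=3·100/150=2.000000
k=0 src: V=2.0000
k=1 load: inc=2.000000, refl=2.000000·-0.142857=-0.2857; V=0.000000+2.000000+-0.285714=1.7143
k=2 src: inc=-0.285714, refl=-0.285714·-0.333333=0.0952; V=2.000000+-0.285714+0.095238=1.8095
k=3 load: inc=0.095238, refl=0.095238·-0.142857=-0.0136; V=1.714286+0.095238+-0.013605=1.7959
k=4 src: inc=-0.013605, refl=-0.013605·-0.333333=0.0045; V=1.809524+-0.013605+0.004535=1.8005
k=5 load: inc=0.004535, refl=0.004535·-0.142857=-0.0006; V=1.795918+0.004535+-0.000648=1.7998
k=6 src: inc=-0.000648, refl=-0.000648·-0.333333=0.0002; V=1.800454+-0.000648+0.000216=1.8000

0 0 source 2.0000
1 3 load 1.7143
2 6 source 1.8095
3 9 load 1.7959
4 12 source 1.8005
5 15 load 1.7998
6 18 source 1.8000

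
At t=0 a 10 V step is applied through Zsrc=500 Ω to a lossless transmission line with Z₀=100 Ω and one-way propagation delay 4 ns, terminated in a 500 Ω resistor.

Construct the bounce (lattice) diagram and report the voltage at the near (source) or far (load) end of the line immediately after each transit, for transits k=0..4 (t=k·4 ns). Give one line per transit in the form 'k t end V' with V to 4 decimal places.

0 0 source 1.6667
1 4 load 2.7778
2 8 source 3.5185
3 12 load 4.0123
4 16 source 4.3416

Γ_L=0.666667, Γ_S=0.666667; launch V₁=10·100/600=1.666667
k=0 src: V=1.6667
k=1 load: inc=1.666667, refl=1.666667·0.666667=1.1111; V=0.000000+1.666667+1.111111=2.7778
k=2 src: inc=1.111111, refl=1.111111·0.666667=0.7407; V=1.666667+1.111111+0.740741=3.5185
k=3 load: inc=0.740741, refl=0.740741·0.666667=0.4938; V=2.777778+0.740741+0.493827=4.0123
k=4 src: inc=0.493827, refl=0.493827·0.666667=0.3292; V=3.518519+0.493827+0.329218=4.3416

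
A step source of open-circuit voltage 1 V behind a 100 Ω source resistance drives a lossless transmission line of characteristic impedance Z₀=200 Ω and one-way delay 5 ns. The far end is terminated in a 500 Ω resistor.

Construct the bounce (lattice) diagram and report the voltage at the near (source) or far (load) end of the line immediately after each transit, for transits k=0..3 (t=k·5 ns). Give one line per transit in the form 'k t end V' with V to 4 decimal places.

0 0 source 0.6667
1 5 load 0.9524
2 10 source 0.8571
3 15 load 0.8163

Γ_L=0.428571, Γ_S=-0.333333; launch V₁=1·200/300=0.666667
k=0 src: V=0.6667
k=1 load: inc=0.666667, refl=0.666667·0.428571=0.2857; V=0.000000+0.666667+0.285714=0.9524
k=2 src: inc=0.285714, refl=0.285714·-0.333333=-0.0952; V=0.666667+0.285714+-0.095238=0.8571
k=3 load: inc=-0.095238, refl=-0.095238·0.428571=-0.0408; V=0.952381+-0.095238+-0.040816=0.8163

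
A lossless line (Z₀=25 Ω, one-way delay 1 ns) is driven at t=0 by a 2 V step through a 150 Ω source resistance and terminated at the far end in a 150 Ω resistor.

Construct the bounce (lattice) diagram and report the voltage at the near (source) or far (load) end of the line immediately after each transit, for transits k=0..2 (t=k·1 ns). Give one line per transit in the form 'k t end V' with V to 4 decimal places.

Γ_L=0.714286, Γ_S=0.714286; launch V₁=2·25/175=0.285714
k=0 src: V=0.2857
k=1 load: inc=0.285714, refl=0.285714·0.714286=0.2041; V=0.000000+0.285714+0.204082=0.4898
k=2 src: inc=0.204082, refl=0.204082·0.714286=0.1458; V=0.285714+0.204082+0.145773=0.6356

0 0 source 0.2857
1 1 load 0.4898
2 2 source 0.6356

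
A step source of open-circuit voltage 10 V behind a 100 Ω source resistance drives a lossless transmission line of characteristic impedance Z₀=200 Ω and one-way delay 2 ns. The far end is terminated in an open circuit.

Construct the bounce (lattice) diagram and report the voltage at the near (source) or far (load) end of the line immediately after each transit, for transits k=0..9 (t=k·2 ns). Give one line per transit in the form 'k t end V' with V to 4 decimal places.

0 0 source 6.6667
1 2 load 13.3333
2 4 source 11.1111
3 6 load 8.8889
4 8 source 9.6296
5 10 load 10.3704
6 12 source 10.1235
7 14 load 9.8765
8 16 source 9.9588
9 18 load 10.0412

Γ_L=1.000000, Γ_S=-0.333333; launch V₁=10·200/300=6.666667
k=0 src: V=6.6667
k=1 load: inc=6.666667, refl=6.666667·1.000000=6.6667; V=0.000000+6.666667+6.666667=13.3333
k=2 src: inc=6.666667, refl=6.666667·-0.333333=-2.2222; V=6.666667+6.666667+-2.222222=11.1111
k=3 load: inc=-2.222222, refl=-2.222222·1.000000=-2.2222; V=13.333333+-2.222222+-2.222222=8.8889
k=4 src: inc=-2.222222, refl=-2.222222·-0.333333=0.7407; V=11.111111+-2.222222+0.740741=9.6296
k=5 load: inc=0.740741, refl=0.740741·1.000000=0.7407; V=8.888889+0.740741+0.740741=10.3704
k=6 src: inc=0.740741, refl=0.740741·-0.333333=-0.2469; V=9.629630+0.740741+-0.246914=10.1235
k=7 load: inc=-0.246914, refl=-0.246914·1.000000=-0.2469; V=10.370370+-0.246914+-0.246914=9.8765
k=8 src: inc=-0.246914, refl=-0.246914·-0.333333=0.0823; V=10.123457+-0.246914+0.082305=9.9588
k=9 load: inc=0.082305, refl=0.082305·1.000000=0.0823; V=9.876543+0.082305+0.082305=10.0412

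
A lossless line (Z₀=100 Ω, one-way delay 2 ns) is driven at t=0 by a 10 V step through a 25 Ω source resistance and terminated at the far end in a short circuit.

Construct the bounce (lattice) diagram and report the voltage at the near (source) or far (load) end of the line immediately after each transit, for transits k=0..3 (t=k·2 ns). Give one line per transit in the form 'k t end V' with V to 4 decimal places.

0 0 source 8.0000
1 2 load 0.0000
2 4 source 4.8000
3 6 load 0.0000

Γ_L=-1.000000, Γ_S=-0.600000; launch V₁=10·100/125=8.000000
k=0 src: V=8.0000
k=1 load: inc=8.000000, refl=8.000000·-1.000000=-8.0000; V=0.000000+8.000000+-8.000000=0.0000
k=2 src: inc=-8.000000, refl=-8.000000·-0.600000=4.8000; V=8.000000+-8.000000+4.800000=4.8000
k=3 load: inc=4.800000, refl=4.800000·-1.000000=-4.8000; V=0.000000+4.800000+-4.800000=0.0000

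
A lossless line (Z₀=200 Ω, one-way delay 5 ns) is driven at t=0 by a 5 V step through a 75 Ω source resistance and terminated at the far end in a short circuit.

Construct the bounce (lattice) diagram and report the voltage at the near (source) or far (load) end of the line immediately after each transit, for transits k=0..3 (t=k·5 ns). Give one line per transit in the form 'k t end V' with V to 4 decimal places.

0 0 source 3.6364
1 5 load 0.0000
2 10 source 1.6529
3 15 load 0.0000

Γ_L=-1.000000, Γ_S=-0.454545; launch V₁=5·200/275=3.636364
k=0 src: V=3.6364
k=1 load: inc=3.636364, refl=3.636364·-1.000000=-3.6364; V=0.000000+3.636364+-3.636364=0.0000
k=2 src: inc=-3.636364, refl=-3.636364·-0.454545=1.6529; V=3.636364+-3.636364+1.652893=1.6529
k=3 load: inc=1.652893, refl=1.652893·-1.000000=-1.6529; V=0.000000+1.652893+-1.652893=0.0000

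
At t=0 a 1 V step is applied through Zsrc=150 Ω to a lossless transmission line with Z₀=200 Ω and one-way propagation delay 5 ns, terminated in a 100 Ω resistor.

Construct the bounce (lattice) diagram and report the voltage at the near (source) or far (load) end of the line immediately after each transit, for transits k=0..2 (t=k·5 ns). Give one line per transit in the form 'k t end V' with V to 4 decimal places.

0 0 source 0.5714
1 5 load 0.3810
2 10 source 0.4082

Γ_L=-0.333333, Γ_S=-0.142857; launch V₁=1·200/350=0.571429
k=0 src: V=0.5714
k=1 load: inc=0.571429, refl=0.571429·-0.333333=-0.1905; V=0.000000+0.571429+-0.190476=0.3810
k=2 src: inc=-0.190476, refl=-0.190476·-0.142857=0.0272; V=0.571429+-0.190476+0.027211=0.4082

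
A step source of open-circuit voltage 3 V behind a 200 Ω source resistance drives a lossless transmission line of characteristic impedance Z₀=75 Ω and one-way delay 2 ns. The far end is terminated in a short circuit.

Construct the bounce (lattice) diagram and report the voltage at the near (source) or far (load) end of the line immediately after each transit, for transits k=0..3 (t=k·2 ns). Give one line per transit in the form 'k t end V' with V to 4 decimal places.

0 0 source 0.8182
1 2 load 0.0000
2 4 source -0.3719
3 6 load 0.0000

Γ_L=-1.000000, Γ_S=0.454545; launch V₁=3·75/275=0.818182
k=0 src: V=0.8182
k=1 load: inc=0.818182, refl=0.818182·-1.000000=-0.8182; V=0.000000+0.818182+-0.818182=0.0000
k=2 src: inc=-0.818182, refl=-0.818182·0.454545=-0.3719; V=0.818182+-0.818182+-0.371901=-0.3719
k=3 load: inc=-0.371901, refl=-0.371901·-1.000000=0.3719; V=0.000000+-0.371901+0.371901=0.0000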